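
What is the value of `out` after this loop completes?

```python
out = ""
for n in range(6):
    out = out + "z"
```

Repeat 'z' 6 times
`out` takes the values: "" → "z" → "zz" → "zzz" → "zzzz" → "zzzzz" → "zzzzzz"

Answer: "zzzzzz"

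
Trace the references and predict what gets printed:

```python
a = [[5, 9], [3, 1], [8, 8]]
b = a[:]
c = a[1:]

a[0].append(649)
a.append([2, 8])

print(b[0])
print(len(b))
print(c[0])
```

Key concept: slice with nested mutation.
Step by step:
`a = [[5, 9], [3, 1], [8, 8]]` → a = [[5, 9], [3, 1], [8, 8]]
`b = a[:]` → b = [[5, 9], [3, 1], [8, 8]]
`c = a[1:]` → c = [[3, 1], [8, 8]]
`a[0].append(649)` → a = [[5, 9, 649], [3, 1], [8, 8]]; b = [[5, 9, 649], [3, 1], [8, 8]]
`a.append([2, 8])` → a = [[5, 9, 649], [3, 1], [8, 8], [2, 8]]
`print(b[0])` → prints [5, 9, 649]
`print(len(b))` → prints 3
`print(c[0])` → prints [3, 1]

Answer:
[5, 9, 649]
3
[3, 1]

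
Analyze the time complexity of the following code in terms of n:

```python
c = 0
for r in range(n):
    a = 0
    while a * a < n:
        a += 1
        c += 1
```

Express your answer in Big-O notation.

Each loop level contributes: n × √n. Multiplying the contributions gives O(n√n).

Answer: O(n√n)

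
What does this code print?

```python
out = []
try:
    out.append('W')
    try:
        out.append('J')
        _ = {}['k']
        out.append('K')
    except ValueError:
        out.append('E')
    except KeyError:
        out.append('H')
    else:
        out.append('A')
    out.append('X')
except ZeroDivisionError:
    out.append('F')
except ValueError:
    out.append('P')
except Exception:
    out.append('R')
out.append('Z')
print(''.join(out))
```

Execution trace: 'W' (try body) → 'J' (inner try body) → 'H' (inner except KeyError) → 'X' (try body, no exception) → 'Z' (after the try/except). Output: WJHXZ

Answer: WJHXZ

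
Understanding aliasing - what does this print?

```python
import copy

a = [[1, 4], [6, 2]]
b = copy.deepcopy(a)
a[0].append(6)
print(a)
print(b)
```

Key concept: deep copy is fully independent.
Step by step:
`a = [[1, 4], [6, 2]]` → a = [[1, 4], [6, 2]]
`b = copy.deepcopy(a)` → b = [[1, 4], [6, 2]]
`a[0].append(6)` → a = [[1, 4, 6], [6, 2]]
`print(a)` → prints [[1, 4, 6], [6, 2]]
`print(b)` → prints [[1, 4], [6, 2]]

Answer:
[[1, 4, 6], [6, 2]]
[[1, 4], [6, 2]]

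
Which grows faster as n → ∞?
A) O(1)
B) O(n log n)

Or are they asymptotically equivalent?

O(1) vs O(n log n): Higher order terms dominate.

Answer: B) O(n log n) grows faster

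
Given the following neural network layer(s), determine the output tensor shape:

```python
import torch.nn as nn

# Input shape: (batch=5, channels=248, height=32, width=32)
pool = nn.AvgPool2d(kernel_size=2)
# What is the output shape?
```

Input: (5, 248, 32, 32) -> Output: (5, 248, 16, 16)

Answer: (5, 248, 16, 16)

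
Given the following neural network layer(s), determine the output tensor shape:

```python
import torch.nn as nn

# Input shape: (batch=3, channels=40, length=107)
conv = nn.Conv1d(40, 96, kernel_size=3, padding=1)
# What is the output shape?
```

Input: (3, 40, 107) -> Output: (3, 96, 107)

Answer: (3, 96, 107)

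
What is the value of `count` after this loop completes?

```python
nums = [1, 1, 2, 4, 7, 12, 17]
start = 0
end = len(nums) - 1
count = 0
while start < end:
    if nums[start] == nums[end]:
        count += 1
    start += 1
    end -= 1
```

Count matching pairs from ends
`count` takes the values: 0

Answer: 0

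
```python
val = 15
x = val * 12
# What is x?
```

Trace:
`val = 15` → val = 15
`x = val * 12` → x = 180
So x = 180

Answer: 180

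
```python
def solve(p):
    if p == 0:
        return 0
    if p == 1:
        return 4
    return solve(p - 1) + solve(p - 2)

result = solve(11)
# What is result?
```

Build up from base cases: solve(0)=0, solve(1)=4, solve(2)=4, solve(3)=8, solve(4)=12, solve(5)=20, solve(6)=32, ..., solve(11)=356

Answer: 356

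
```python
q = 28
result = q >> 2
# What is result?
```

Trace:
`q = 28` → q = 28
`result = q >> 2` → result = 7
So result = 7

Answer: 7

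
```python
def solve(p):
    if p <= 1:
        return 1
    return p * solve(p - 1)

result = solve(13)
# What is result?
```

solve(13) = 13 * 12 * 11 * 10 * 9 * 8 * 7 * 6 * 5 * 4 * 3 * 2 * 1 = 6227020800

Answer: 6227020800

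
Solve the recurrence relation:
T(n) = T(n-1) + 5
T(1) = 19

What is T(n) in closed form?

Unrolling: T(n) = T(1) + 5·(n-1) = 19 + 5(n-1) = 5n + 14.

Answer: T(n) = 5n + 14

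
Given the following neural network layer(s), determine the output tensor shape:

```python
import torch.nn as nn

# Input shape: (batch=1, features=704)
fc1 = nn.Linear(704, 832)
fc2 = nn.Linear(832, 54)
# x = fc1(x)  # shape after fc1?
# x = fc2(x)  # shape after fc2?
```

Input: (1, 704) -> after fc1: (1, 832) -> Output: (1, 54)

Answer: (1, 54)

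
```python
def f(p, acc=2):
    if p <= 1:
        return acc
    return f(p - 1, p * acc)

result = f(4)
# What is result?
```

Accumulator trace (n, acc): (4, 2) -> (3, 8) -> (2, 24) -> (1, 48) -> return 48

Answer: 48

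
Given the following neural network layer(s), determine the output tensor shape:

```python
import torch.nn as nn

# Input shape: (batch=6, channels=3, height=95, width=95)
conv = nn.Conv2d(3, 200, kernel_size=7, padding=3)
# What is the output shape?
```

Input: (6, 3, 95, 95) -> Output: (6, 200, 95, 95)

Answer: (6, 200, 95, 95)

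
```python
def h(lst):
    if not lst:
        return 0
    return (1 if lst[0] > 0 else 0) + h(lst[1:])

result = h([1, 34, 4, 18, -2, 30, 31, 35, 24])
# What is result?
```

Count of positive elements in [1, 34, 4, 18, -2, 30, 31, 35, 24] = 8

Answer: 8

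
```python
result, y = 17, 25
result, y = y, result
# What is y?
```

Trace:
`result, y = 17, 25` → result = 17; y = 25
`result, y = y, result` → result = 25; y = 17
So y = 17

Answer: 17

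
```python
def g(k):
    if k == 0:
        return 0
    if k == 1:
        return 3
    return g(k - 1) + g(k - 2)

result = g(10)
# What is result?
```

Build up from base cases: g(0)=0, g(1)=3, g(2)=3, g(3)=6, g(4)=9, g(5)=15, g(6)=24, ..., g(10)=165

Answer: 165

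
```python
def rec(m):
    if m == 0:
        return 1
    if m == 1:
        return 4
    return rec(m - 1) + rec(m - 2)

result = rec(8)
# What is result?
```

Build up from base cases: rec(0)=1, rec(1)=4, rec(2)=5, rec(3)=9, rec(4)=14, rec(5)=23, rec(6)=37, ..., rec(8)=97

Answer: 97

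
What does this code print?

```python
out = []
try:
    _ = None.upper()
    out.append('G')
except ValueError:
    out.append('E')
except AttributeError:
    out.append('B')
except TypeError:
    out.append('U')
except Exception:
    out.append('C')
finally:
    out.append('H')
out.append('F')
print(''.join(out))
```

Execution trace: 'B' (except AttributeError) → 'H' (finally) → 'F' (after the try/except). Output: BHF

Answer: BHF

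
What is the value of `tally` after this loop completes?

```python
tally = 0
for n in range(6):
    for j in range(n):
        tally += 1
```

Triangle number: 0+1+2+...+5
`tally` takes the values: 0 → 1 → 2 → 3 → 4 → 5 → 6 → 7 → 8 → 9 → 10 → 11 → 12 → 13 → 14 → 15

Answer: 15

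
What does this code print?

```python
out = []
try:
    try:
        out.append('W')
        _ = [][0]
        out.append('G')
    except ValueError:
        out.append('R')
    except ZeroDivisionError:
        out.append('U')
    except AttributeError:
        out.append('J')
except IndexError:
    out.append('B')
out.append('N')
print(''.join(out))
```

Execution trace: 'W' (try body) → 'B' (outer except IndexError) → 'N' (after the try/except). Output: WBN

Answer: WBN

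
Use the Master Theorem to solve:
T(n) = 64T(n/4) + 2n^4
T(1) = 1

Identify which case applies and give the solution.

a=64, b=4, f(n)=2n^4. log_4(64) = 3. Since c=4 > 3 and the regularity condition holds (64(n/4)^4 = (64/4^4)n^4 with 64/4^4 < 1), Case 3 applies: T(n) = Θ(f(n)) = O(n^4).

Answer: O(n^4) - Case 3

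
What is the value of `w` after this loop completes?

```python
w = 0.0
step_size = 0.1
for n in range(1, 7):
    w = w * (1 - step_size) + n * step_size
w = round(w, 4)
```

Moving average with lr=0.1
`w` takes the values: 0.0 → 0.1 → 0.29 → 0.561 → 0.9049 → 1.31441 → 1.782969 → 1.783

Answer: 1.783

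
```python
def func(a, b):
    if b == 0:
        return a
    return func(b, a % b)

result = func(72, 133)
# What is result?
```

func(72, 133) -> func(133, 72) -> func(72, 61) -> func(61, 11) -> func(11, 6) -> func(6, 5) -> func(5, 1) -> func(1, 0) -> 1

Answer: 1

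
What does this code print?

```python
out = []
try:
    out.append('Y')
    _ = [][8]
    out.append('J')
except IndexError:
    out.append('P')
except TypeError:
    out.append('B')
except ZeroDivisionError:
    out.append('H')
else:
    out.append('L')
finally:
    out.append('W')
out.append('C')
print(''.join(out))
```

Execution trace: 'Y' (try body) → 'P' (except IndexError) → 'W' (finally) → 'C' (after the try/except). Output: YPWC

Answer: YPWC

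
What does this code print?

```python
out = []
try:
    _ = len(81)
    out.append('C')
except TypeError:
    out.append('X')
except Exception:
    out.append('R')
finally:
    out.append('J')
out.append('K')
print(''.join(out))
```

Execution trace: 'X' (except TypeError) → 'J' (finally) → 'K' (after the try/except). Output: XJK

Answer: XJK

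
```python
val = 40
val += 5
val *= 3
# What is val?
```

Trace:
`val = 40` → val = 40
`val += 5` → val = 45
`val *= 3` → val = 135
So val = 135

Answer: 135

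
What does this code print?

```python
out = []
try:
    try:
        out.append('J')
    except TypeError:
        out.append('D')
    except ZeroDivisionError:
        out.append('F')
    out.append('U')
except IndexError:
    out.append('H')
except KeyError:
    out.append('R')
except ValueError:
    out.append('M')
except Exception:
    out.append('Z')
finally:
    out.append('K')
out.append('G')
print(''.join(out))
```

Execution trace: 'J' (inner try body, no exception) → 'U' (try body, no exception) → 'K' (finally) → 'G' (after the try/except). Output: JUKG

Answer: JUKG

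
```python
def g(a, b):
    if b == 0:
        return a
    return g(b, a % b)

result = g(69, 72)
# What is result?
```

g(69, 72) -> g(72, 69) -> g(69, 3) -> g(3, 0) -> 3

Answer: 3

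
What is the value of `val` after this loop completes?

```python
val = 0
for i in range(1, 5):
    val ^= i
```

XOR of 1 to 4
`val` takes the values: 0 → 1 → 3 → 0 → 4

Answer: 4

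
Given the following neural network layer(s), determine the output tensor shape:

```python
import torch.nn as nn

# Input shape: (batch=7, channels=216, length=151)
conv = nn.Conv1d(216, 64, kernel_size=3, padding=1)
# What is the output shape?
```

Input: (7, 216, 151) -> Output: (7, 64, 151)

Answer: (7, 64, 151)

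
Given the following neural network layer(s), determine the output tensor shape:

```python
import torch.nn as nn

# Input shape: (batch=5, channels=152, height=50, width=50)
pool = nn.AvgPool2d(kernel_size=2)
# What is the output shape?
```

Input: (5, 152, 50, 50) -> Output: (5, 152, 25, 25)

Answer: (5, 152, 25, 25)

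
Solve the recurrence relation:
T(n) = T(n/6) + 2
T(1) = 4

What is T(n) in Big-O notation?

Each step divides n by 6 and adds 2. After log_6(n) steps we reach T(1)=4. So T(n) = 2·log_6(n) + 4 = O(log n).

Answer: O(log n)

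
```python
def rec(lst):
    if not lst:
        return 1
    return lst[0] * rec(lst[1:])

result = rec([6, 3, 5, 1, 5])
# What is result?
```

Product over [6, 3, 5, 1, 5] = 6 * 3 * 5 * 1 * 5 = 450

Answer: 450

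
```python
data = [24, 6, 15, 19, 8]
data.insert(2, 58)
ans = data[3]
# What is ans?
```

Trace:
`data = [24, 6, 15, 19, 8]` → data = [24, 6, 15, 19, 8]
`data.insert(2, 58)` → data = [24, 6, 58, 15, 19, 8]
`ans = data[3]` → ans = 15
So ans = 15

Answer: 15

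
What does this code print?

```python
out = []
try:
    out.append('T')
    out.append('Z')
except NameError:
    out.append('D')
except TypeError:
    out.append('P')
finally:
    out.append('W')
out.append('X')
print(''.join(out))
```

Execution trace: 'T' (try body) → 'Z' (try body, no exception) → 'W' (finally) → 'X' (after the try/except). Output: TZWX

Answer: TZWX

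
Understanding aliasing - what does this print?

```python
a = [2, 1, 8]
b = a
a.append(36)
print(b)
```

Key concept: basic list aliasing.
Step by step:
`a = [2, 1, 8]` → a = [2, 1, 8]
`b = a` → b = [2, 1, 8] (same object as a)
`a.append(36)` → a = [2, 1, 8, 36] (same object as b); b = [2, 1, 8, 36] (same object as a)
`print(b)` → prints [2, 1, 8, 36]

Answer: [2, 1, 8, 36]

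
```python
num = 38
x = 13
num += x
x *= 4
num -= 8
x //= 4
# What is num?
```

Trace:
`num = 38` → num = 38
`x = 13` → x = 13
`num += x` → num = 51
`x *= 4` → x = 52
`num -= 8` → num = 43
`x //= 4` → x = 13
So num = 43

Answer: 43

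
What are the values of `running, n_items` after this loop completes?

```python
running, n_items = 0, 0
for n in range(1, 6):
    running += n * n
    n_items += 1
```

Sum of squares and count
`running, n_items` takes the values: (0, 0) → (1, 0) → (1, 1) → (5, 1) → (5, 2) → (14, 2) → (14, 3) → (30, 3) → (30, 4) → (55, 4) → (55, 5)

Answer: 55, 5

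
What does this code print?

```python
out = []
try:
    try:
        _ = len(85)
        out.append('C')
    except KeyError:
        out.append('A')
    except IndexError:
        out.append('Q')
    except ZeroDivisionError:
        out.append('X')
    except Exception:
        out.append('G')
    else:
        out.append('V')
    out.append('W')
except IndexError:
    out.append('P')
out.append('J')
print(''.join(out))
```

Execution trace: 'G' (inner except Exception) → 'W' (try body, no exception) → 'J' (after the try/except). Output: GWJ

Answer: GWJ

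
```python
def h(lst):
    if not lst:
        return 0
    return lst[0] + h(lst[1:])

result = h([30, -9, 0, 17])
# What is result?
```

30 + (-9) + 0 + 17 + 0 = 38

Answer: 38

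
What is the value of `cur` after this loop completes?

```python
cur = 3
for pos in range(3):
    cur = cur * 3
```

Multiply by 3, 3 times: 3 * 3^3 = 81
`cur` takes the values: 3 → 9 → 27 → 81

Answer: 81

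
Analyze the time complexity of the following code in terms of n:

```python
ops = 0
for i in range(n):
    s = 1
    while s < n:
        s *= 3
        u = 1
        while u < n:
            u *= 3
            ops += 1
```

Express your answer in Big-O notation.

Each loop level contributes: n × log n × log n. Multiplying the contributions gives O(n log² n).

Answer: O(n log² n)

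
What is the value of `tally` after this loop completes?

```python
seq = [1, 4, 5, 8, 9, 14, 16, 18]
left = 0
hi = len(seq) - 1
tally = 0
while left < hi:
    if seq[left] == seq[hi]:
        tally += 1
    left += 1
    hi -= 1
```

Count matching pairs from ends
`tally` takes the values: 0

Answer: 0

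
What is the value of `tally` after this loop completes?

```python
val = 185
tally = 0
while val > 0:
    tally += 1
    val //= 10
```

Count digits by repeated division by 10
`tally` takes the values: 0 → 1 → 2 → 3

Answer: 3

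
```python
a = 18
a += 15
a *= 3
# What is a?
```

Trace:
`a = 18` → a = 18
`a += 15` → a = 33
`a *= 3` → a = 99
So a = 99

Answer: 99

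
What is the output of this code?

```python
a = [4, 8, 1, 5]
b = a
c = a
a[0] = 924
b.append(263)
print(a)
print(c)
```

Key concept: multiple aliases.
Step by step:
`a = [4, 8, 1, 5]` → a = [4, 8, 1, 5]
`b = a` → b = [4, 8, 1, 5] (same object as a)
`c = a` → c = [4, 8, 1, 5] (same object as a, b)
`a[0] = 924` → a = [924, 8, 1, 5] (same object as b, c); b = [924, 8, 1, 5] (same object as a, c); c = [924, 8, 1, 5] (same object as a, b)
`b.append(263)` → a = [924, 8, 1, 5, 263] (same object as b, c); b = [924, 8, 1, 5, 263] (same object as a, c); c = [924, 8, 1, 5, 263] (same object as a, b)
`print(a)` → prints [924, 8, 1, 5, 263]
`print(c)` → prints [924, 8, 1, 5, 263]

Answer:
[924, 8, 1, 5, 263]
[924, 8, 1, 5, 263]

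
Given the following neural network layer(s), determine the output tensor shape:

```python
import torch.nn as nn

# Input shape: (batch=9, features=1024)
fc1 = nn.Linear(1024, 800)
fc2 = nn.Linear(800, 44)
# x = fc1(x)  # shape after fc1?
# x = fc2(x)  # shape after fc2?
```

Input: (9, 1024) -> after fc1: (9, 800) -> Output: (9, 44)

Answer: (9, 44)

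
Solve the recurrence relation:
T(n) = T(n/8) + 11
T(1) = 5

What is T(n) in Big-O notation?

Each step divides n by 8 and adds 11. After log_8(n) steps we reach T(1)=5. So T(n) = 11·log_8(n) + 5 = O(log n).

Answer: O(log n)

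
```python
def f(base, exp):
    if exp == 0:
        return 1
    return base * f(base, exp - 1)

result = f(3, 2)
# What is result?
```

f(3, 2) = 3 * 3 = 9

Answer: 9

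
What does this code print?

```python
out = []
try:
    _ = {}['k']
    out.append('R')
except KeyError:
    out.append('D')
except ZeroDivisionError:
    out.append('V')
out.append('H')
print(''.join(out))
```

Execution trace: 'D' (except KeyError) → 'H' (after the try/except). Output: DH

Answer: DH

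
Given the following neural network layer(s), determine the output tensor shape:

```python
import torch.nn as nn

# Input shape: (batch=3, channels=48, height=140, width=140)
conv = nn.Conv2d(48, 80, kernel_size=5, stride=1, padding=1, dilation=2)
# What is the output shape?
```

Input: (3, 48, 140, 140) -> Output: (3, 80, 134, 134)

Answer: (3, 80, 134, 134)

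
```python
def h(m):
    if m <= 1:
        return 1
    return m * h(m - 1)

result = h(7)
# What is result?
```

h(7) = 7 * 6 * 5 * 4 * 3 * 2 * 1 = 5040

Answer: 5040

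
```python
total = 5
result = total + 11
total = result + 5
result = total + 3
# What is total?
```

Trace:
`total = 5` → total = 5
`result = total + 11` → result = 16
`total = result + 5` → total = 21
`result = total + 3` → result = 24
So total = 21

Answer: 21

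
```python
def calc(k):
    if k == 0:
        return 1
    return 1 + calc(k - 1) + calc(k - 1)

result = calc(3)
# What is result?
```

calc(k) = 1 + 2·calc(k-1), calc(0)=1. Closed form: (1+1)·2^3 - 1 = 15.

Answer: 15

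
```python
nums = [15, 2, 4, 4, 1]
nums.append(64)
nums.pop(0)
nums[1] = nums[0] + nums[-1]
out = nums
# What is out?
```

Trace:
`nums = [15, 2, 4, 4, 1]` → nums = [15, 2, 4, 4, 1]
`nums.append(64)` → nums = [15, 2, 4, 4, 1, 64]
`nums.pop(0)` → nums = [2, 4, 4, 1, 64]
`nums[1] = nums[0] + nums[-1]` → nums = [2, 66, 4, 1, 64]
`out = nums` → out = [2, 66, 4, 1, 64]
So out = [2, 66, 4, 1, 64]

Answer: [2, 66, 4, 1, 64]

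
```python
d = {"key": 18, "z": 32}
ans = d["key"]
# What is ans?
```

Trace:
`d = {"key": 18, "z": 32}` → d = {'key': 18, 'z': 32}
`ans = d["key"]` → ans = 18
So ans = 18

Answer: 18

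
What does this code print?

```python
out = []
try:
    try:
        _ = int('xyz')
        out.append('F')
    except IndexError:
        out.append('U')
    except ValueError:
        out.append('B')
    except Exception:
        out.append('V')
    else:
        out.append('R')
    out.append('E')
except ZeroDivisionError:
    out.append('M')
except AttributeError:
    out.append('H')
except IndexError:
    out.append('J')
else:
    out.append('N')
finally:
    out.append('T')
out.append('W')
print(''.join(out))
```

Execution trace: 'B' (inner except ValueError) → 'E' (try body, no exception) → 'N' (else) → 'T' (finally) → 'W' (after the try/except). Output: BENTW

Answer: BENTW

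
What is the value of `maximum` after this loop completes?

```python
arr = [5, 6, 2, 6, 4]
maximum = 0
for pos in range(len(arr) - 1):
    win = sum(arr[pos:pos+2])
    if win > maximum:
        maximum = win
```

Max sum of 2-element window in [5, 6, 2, 6, 4]
`maximum` takes the values: 0 → 11

Answer: 11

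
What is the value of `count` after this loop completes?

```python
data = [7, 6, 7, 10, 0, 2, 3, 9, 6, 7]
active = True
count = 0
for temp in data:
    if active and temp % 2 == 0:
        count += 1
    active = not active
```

Count even values at even positions
`count` takes the values: 0 → 1 → 2

Answer: 2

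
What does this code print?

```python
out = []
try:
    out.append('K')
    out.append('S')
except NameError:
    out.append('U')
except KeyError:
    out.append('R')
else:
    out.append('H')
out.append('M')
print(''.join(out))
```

Execution trace: 'K' (try body) → 'S' (try body, no exception) → 'H' (else) → 'M' (after the try/except). Output: KSHM

Answer: KSHM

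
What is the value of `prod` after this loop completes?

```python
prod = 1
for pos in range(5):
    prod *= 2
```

2^5 = 32
`prod` takes the values: 1 → 2 → 4 → 8 → 16 → 32

Answer: 32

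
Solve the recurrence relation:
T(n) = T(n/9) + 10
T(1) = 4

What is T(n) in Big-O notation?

Each step divides n by 9 and adds 10. After log_9(n) steps we reach T(1)=4. So T(n) = 10·log_9(n) + 4 = O(log n).

Answer: O(log n)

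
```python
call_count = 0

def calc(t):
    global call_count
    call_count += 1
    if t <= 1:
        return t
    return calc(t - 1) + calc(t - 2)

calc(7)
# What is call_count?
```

Calls(t) = 1 + Calls(t-1) + Calls(t-2); Calls(0)=Calls(1)=1. For t=7 this gives 41.

Answer: 41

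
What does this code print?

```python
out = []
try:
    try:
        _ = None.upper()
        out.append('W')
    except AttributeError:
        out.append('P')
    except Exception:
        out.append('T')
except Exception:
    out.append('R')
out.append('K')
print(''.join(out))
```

Execution trace: 'P' (inner except AttributeError) → 'K' (after the try/except). Output: PK

Answer: PK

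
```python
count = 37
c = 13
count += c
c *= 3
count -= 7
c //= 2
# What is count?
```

Trace:
`count = 37` → count = 37
`c = 13` → c = 13
`count += c` → count = 50
`c *= 3` → c = 39
`count -= 7` → count = 43
`c //= 2` → c = 19
So count = 43

Answer: 43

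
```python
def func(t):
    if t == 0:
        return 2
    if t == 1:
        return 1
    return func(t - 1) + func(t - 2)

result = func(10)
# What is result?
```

Build up from base cases: func(0)=2, func(1)=1, func(2)=3, func(3)=4, func(4)=7, func(5)=11, func(6)=18, ..., func(10)=123

Answer: 123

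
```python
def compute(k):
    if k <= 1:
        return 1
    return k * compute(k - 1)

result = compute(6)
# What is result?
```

compute(6) = 6 * 5 * 4 * 3 * 2 * 1 = 720

Answer: 720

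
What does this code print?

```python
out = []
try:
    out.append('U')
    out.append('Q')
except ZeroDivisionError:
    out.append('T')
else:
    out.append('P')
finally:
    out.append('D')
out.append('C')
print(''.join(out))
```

Execution trace: 'U' (try body) → 'Q' (try body, no exception) → 'P' (else) → 'D' (finally) → 'C' (after the try/except). Output: UQPDC

Answer: UQPDC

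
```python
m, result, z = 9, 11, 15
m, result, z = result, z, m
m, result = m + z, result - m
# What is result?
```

Trace:
`m, result, z = 9, 11, 15` → m = 9; result = 11; z = 15
`m, result, z = result, z, m` → m = 11; result = 15; z = 9
`m, result = m + z, result - m` → m = 20; result = 4
So result = 4

Answer: 4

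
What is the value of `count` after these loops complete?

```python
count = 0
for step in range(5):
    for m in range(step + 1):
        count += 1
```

Triangle: 1 + 2 + ... + 5
`count` takes the values: 0 → 1 → 2 → 3 → 4 → 5 → 6 → 7 → 8 → 9 → 10 → 11 → 12 → 13 → 14 → 15

Answer: 15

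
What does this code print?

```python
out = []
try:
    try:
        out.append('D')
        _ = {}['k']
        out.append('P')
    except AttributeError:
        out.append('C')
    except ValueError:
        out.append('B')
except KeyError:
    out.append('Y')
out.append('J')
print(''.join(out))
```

Execution trace: 'D' (try body) → 'Y' (outer except KeyError) → 'J' (after the try/except). Output: DYJ

Answer: DYJ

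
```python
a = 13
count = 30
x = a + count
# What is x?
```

Trace:
`a = 13` → a = 13
`count = 30` → count = 30
`x = a + count` → x = 43
So x = 43

Answer: 43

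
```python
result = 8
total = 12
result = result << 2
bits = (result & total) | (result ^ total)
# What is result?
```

Trace:
`result = 8` → result = 8
`total = 12` → total = 12
`result = result << 2` → result = 32
`bits = (result & total) | (result ^ total)` → bits = 44
So result = 32

Answer: 32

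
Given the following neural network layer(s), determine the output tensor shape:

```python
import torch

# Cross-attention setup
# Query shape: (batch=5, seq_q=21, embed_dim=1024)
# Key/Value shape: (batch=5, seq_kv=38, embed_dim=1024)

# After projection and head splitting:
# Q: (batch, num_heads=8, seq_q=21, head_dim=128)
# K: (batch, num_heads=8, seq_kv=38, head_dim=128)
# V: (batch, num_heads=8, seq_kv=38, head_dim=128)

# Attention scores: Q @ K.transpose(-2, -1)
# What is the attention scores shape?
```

Input: (5, 21, 1024) -> Output: (5, 8, 21, 38)

Answer: (5, 8, 21, 38)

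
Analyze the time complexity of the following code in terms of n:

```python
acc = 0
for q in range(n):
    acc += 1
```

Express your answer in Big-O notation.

Each loop level contributes: n. Multiplying the contributions gives O(n).

Answer: O(n)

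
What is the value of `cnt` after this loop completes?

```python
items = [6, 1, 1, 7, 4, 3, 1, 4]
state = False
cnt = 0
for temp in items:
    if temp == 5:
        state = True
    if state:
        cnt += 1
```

Count elements after first 5 in [6, 1, 1, 7, 4, 3, 1, 4]
`cnt` takes the values: 0

Answer: 0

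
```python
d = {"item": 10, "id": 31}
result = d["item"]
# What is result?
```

Trace:
`d = {"item": 10, "id": 31}` → d = {'item': 10, 'id': 31}
`result = d["item"]` → result = 10
So result = 10

Answer: 10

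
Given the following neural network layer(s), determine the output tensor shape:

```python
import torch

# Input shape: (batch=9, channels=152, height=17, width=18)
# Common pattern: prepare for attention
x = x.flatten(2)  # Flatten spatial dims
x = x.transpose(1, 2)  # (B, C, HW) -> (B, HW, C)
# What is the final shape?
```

Input: (9, 152, 17, 18) -> after flatten(2): (9, 152, 306) -> Output: (9, 306, 152)

Answer: (9, 306, 152)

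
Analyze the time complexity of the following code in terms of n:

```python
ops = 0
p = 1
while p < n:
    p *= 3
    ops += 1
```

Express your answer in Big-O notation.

Each loop level contributes: log n. Multiplying the contributions gives O(log n).

Answer: O(log n)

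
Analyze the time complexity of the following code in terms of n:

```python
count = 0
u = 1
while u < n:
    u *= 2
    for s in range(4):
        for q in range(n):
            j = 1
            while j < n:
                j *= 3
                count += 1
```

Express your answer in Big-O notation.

Each loop level contributes: log n × 1 × n × log n. Multiplying the contributions gives O(n log² n).

Answer: O(n log² n)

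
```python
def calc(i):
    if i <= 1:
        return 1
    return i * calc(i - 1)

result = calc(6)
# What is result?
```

calc(6) = 6 * 5 * 4 * 3 * 2 * 1 = 720

Answer: 720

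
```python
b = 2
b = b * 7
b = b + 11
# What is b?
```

Trace:
`b = 2` → b = 2
`b = b * 7` → b = 14
`b = b + 11` → b = 25
So b = 25

Answer: 25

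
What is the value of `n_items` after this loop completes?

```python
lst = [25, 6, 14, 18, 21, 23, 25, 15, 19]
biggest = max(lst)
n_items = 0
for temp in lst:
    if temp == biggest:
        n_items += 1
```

Count of max value 25 in [25, 6, 14, 18, 21, 23, 25, 15, 19]
`n_items` takes the values: 0 → 1 → 2

Answer: 2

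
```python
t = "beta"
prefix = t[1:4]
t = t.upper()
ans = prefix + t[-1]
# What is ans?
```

Trace:
`t = "beta"` → t = 'beta'
`prefix = t[1:4]` → prefix = 'eta'
`t = t.upper()` → t = 'BETA'
`ans = prefix + t[-1]` → ans = 'etaA'
So ans = 'etaA'

Answer: 'etaA'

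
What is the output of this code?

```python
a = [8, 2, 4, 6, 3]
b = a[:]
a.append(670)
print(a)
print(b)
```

Key concept: slice [:] creates copy.
Step by step:
`a = [8, 2, 4, 6, 3]` → a = [8, 2, 4, 6, 3]
`b = a[:]` → b = [8, 2, 4, 6, 3]
`a.append(670)` → a = [8, 2, 4, 6, 3, 670]
`print(a)` → prints [8, 2, 4, 6, 3, 670]
`print(b)` → prints [8, 2, 4, 6, 3]

Answer:
[8, 2, 4, 6, 3, 670]
[8, 2, 4, 6, 3]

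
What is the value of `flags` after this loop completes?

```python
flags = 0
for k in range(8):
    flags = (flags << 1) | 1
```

Build 8 consecutive 1-bits: 0b11111111
`flags` takes the values: 0 → 1 → 3 → 7 → 15 → 31 → 63 → 127 → 255

Answer: 255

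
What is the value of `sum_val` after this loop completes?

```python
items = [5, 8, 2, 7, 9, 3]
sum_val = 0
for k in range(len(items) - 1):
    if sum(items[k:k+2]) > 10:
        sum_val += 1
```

Count windows with sum > 10
`sum_val` takes the values: 0 → 1 → 2 → 3

Answer: 3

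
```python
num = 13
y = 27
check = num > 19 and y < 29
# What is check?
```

Trace:
`num = 13` → num = 13
`y = 27` → y = 27
`check = num > 19 and y < 29` → check = False
So check = False

Answer: False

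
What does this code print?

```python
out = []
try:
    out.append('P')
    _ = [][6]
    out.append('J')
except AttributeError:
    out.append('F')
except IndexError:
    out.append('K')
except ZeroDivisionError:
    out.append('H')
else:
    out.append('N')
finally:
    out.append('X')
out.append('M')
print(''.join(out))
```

Execution trace: 'P' (try body) → 'K' (except IndexError) → 'X' (finally) → 'M' (after the try/except). Output: PKXM

Answer: PKXM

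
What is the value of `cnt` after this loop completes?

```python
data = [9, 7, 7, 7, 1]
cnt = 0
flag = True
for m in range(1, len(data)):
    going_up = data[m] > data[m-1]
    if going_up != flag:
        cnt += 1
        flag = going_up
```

Count direction changes in [9, 7, 7, 7, 1]
`cnt` takes the values: 0 → 1

Answer: 1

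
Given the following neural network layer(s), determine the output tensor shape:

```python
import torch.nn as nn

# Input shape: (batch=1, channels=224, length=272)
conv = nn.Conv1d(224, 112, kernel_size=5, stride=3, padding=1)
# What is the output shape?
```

Input: (1, 224, 272) -> Output: (1, 112, 90)

Answer: (1, 112, 90)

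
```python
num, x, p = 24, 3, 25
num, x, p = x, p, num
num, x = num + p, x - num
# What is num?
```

Trace:
`num, x, p = 24, 3, 25` → num = 24; x = 3; p = 25
`num, x, p = x, p, num` → num = 3; x = 25; p = 24
`num, x = num + p, x - num` → num = 27; x = 22
So num = 27

Answer: 27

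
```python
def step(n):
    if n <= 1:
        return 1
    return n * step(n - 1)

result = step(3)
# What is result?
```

step(3) = 3 * 2 * 1 = 6

Answer: 6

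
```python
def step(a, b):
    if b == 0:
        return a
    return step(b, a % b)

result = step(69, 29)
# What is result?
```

step(69, 29) -> step(29, 11) -> step(11, 7) -> step(7, 4) -> step(4, 3) -> step(3, 1) -> step(1, 0) -> 1

Answer: 1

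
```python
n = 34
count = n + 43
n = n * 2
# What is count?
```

Trace:
`n = 34` → n = 34
`count = n + 43` → count = 77
`n = n * 2` → n = 68
So count = 77

Answer: 77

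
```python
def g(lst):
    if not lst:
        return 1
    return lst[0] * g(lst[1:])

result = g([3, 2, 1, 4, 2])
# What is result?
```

Product over [3, 2, 1, 4, 2] = 3 * 2 * 1 * 4 * 2 = 48

Answer: 48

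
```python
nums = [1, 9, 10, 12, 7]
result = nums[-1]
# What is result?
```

Trace:
`nums = [1, 9, 10, 12, 7]` → nums = [1, 9, 10, 12, 7]
`result = nums[-1]` → result = 7
So result = 7

Answer: 7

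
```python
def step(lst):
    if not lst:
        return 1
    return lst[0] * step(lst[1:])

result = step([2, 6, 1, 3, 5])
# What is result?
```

Product over [2, 6, 1, 3, 5] = 2 * 6 * 1 * 3 * 5 = 180

Answer: 180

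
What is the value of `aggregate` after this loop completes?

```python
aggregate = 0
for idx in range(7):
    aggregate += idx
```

Sum of 0 to 6 = 21
`aggregate` takes the values: 0 → 1 → 3 → 6 → 10 → 15 → 21

Answer: 21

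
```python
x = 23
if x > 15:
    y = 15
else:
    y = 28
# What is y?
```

Trace:
`x = 23` → x = 23
`if x > 15: ...` → x > 15 is True → y = 15
So y = 15

Answer: 15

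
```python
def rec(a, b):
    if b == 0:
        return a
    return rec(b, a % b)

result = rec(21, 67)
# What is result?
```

rec(21, 67) -> rec(67, 21) -> rec(21, 4) -> rec(4, 1) -> rec(1, 0) -> 1

Answer: 1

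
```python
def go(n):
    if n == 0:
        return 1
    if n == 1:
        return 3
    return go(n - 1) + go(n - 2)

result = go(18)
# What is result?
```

Build up from base cases: go(0)=1, go(1)=3, go(2)=4, go(3)=7, go(4)=11, go(5)=18, go(6)=29, ..., go(18)=9349

Answer: 9349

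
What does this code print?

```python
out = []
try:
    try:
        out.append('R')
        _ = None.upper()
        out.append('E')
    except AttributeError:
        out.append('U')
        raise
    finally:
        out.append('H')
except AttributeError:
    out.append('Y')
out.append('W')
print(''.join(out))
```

Execution trace: 'R' (inner try body) → 'U' (inner except AttributeError) → 'H' (inner finally) → 'Y' (outer except AttributeError) → 'W' (after the try/except). Output: RUHYW

Answer: RUHYW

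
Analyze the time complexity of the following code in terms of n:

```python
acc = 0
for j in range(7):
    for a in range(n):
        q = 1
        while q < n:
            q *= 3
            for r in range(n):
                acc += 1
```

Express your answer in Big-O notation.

Each loop level contributes: 1 × n × log n × n. Multiplying the contributions gives O(n^2 log n).

Answer: O(n^2 log n)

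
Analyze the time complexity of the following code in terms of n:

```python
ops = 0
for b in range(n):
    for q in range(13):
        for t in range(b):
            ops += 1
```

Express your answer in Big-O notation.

Each loop level contributes: n × 1 × n. Multiplying the contributions gives O(n^2).

Answer: O(n^2)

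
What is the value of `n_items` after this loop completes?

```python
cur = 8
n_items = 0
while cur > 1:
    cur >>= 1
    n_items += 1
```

Count right shifts until 1
`n_items` takes the values: 0 → 1 → 2 → 3

Answer: 3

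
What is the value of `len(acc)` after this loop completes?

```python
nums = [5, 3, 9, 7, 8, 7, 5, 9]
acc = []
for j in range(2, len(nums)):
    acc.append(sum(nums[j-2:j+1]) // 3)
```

Number of 3-element averages
`acc` takes the values: [] → [5] → [5, 6] → [5, 6, 8] → [5, 6, 8, 7] → [5, 6, 8, 7, 6] → [5, 6, 8, 7, 6, 7]
So `len(acc)` = 6

Answer: 6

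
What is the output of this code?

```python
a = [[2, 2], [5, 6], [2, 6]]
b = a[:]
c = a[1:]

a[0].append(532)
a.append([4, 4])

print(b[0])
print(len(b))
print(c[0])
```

Key concept: slice with nested mutation.
Step by step:
`a = [[2, 2], [5, 6], [2, 6]]` → a = [[2, 2], [5, 6], [2, 6]]
`b = a[:]` → b = [[2, 2], [5, 6], [2, 6]]
`c = a[1:]` → c = [[5, 6], [2, 6]]
`a[0].append(532)` → a = [[2, 2, 532], [5, 6], [2, 6]]; b = [[2, 2, 532], [5, 6], [2, 6]]
`a.append([4, 4])` → a = [[2, 2, 532], [5, 6], [2, 6], [4, 4]]
`print(b[0])` → prints [2, 2, 532]
`print(len(b))` → prints 3
`print(c[0])` → prints [5, 6]

Answer:
[2, 2, 532]
3
[5, 6]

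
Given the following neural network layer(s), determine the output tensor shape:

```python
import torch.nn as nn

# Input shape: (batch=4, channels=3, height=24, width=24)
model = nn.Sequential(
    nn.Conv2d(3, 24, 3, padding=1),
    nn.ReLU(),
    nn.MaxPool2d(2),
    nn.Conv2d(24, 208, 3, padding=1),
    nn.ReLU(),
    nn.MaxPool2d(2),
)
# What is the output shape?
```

Input: (4, 3, 24, 24) -> after first Conv2d: (4, 24, 24, 24) -> after first MaxPool2d: (4, 24, 12, 12) -> after second Conv2d: (4, 208, 12, 12) -> Output: (4, 208, 6, 6)

Answer: (4, 208, 6, 6)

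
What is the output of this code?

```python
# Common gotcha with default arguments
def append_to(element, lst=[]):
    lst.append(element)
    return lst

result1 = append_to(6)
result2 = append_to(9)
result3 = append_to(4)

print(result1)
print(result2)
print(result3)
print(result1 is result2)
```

Key concept: mutable default argument gotcha.
Step by step:
`result1 = append_to(6)` → result1 = [6]
`result2 = append_to(9)` → result1 = [6, 9] (same object as result2); result2 = [6, 9] (same object as result1)
`result3 = append_to(4)` → result1 = [6, 9, 4] (same object as result2, result3); result2 = [6, 9, 4] (same object as result1, result3); result3 = [6, 9, 4] (same object as result1, result2)
`print(result1)` → prints [6, 9, 4]
`print(result2)` → prints [6, 9, 4]
`print(result3)` → prints [6, 9, 4]
`print(result1 is result2)` → prints True

Answer:
[6, 9, 4]
[6, 9, 4]
[6, 9, 4]
True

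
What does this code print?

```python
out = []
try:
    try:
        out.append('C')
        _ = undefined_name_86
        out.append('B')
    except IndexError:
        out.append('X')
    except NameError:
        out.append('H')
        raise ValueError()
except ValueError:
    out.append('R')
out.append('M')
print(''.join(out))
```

Execution trace: 'C' (inner try body) → 'H' (inner except NameError) → 'R' (outer except ValueError) → 'M' (after the try/except). Output: CHRM

Answer: CHRM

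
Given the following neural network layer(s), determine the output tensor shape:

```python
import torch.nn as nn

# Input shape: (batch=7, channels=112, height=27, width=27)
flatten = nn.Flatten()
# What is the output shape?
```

Input: (7, 112, 27, 27) -> Output: (7, 81648)

Answer: (7, 81648)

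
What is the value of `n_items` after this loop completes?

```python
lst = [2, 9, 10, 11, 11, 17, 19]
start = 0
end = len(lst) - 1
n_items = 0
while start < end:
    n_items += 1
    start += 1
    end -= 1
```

Iterations until pointers meet (list length 7)
`n_items` takes the values: 0 → 1 → 2 → 3

Answer: 3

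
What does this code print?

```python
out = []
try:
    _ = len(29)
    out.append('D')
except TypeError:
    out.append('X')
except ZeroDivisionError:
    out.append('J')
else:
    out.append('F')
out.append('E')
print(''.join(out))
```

Execution trace: 'X' (except TypeError) → 'E' (after the try/except). Output: XE

Answer: XE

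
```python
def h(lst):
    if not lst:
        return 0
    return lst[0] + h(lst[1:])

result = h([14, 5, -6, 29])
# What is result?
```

14 + 5 + (-6) + 29 + 0 = 42

Answer: 42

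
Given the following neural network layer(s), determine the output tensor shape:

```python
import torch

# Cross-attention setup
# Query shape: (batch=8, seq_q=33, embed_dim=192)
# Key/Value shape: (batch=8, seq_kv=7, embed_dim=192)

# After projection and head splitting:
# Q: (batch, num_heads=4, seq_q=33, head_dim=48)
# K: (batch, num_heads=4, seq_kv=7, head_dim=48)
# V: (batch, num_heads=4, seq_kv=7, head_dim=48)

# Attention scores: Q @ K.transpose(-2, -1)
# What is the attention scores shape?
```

Input: (8, 33, 192) -> Output: (8, 4, 33, 7)

Answer: (8, 4, 33, 7)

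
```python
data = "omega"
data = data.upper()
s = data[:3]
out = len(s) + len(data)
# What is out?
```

Trace:
`data = "omega"` → data = 'omega'
`data = data.upper()` → data = 'OMEGA'
`s = data[:3]` → s = 'OME'
`out = len(s) + len(data)` → out = 8
So out = 8

Answer: 8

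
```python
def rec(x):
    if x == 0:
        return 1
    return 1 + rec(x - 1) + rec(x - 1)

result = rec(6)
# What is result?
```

rec(x) = 1 + 2·rec(x-1), rec(0)=1. Closed form: (1+1)·2^6 - 1 = 127.

Answer: 127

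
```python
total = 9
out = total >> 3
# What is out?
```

Trace:
`total = 9` → total = 9
`out = total >> 3` → out = 1
So out = 1

Answer: 1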